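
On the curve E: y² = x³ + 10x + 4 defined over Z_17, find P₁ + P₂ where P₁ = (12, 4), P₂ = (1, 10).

(5, 3)

(12, 4) + (1, 10). λ = (10 - 4)/(1 - 12) ≡ 6/6 mod 17. 6⁻¹ ≡ 3 (mod 17), so λ ≡ 1.
  x = λ² - 12 - 1 = 1 - 13 ≡ 5; y = λ·(12 - 5) - 4 ≡ 3. → (5, 3)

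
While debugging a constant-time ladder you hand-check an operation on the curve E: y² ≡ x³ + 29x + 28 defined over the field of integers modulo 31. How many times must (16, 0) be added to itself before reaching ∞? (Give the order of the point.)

2P: (16, 0) + (16, 0): same x and y₁ ≡ -y₂, so the sum is ∞.
2P = ∞, so the order is 2.

2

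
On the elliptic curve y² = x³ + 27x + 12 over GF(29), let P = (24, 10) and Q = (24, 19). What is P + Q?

The two points share x = 24 and their y-coordinates satisfy 10 + 19 ≡ 0 (mod 29), so they are inverses. Their sum is O.

O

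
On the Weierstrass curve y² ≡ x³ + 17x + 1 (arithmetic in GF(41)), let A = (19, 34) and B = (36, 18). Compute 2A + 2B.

First 2A:
Repeated addition: build up to 2A.
2A: tangent at (19, 34): λ = (3·19² + 17)/(2·34) ≡ 34/27. 27⁻¹ ≡ 38 (mod 41), so λ ≡ 34·38 ≡ 21.
  x = λ² - 19 - 19 = 441 - 38 ≡ 34; y = λ·(19 - 34) - 34 ≡ 20. → (34, 20)
2A = (34, 20).
Next 2B:
Repeated addition: build up to 2B.
2B: tangent at (36, 18): λ = (3·36² + 17)/(2·18) ≡ 10/36. 36⁻¹ ≡ 8 (mod 41), so λ ≡ 10·8 ≡ 39.
  x = λ² - 36 - 36 = 1521 - 72 ≡ 14; y = λ·(36 - 14) - 18 ≡ 20. → (14, 20)
2B = (14, 20).
Finally 2A + 2B:
(34, 20) + (14, 20). λ = (20 - 20)/(14 - 34) ≡ 0/21 mod 41. 21⁻¹ ≡ 2 (mod 41), so λ ≡ 0.
  x = λ² - 34 - 14 = 0 - 48 ≡ 34; y = λ·(34 - 34) - 20 ≡ 21. → (34, 21)

(34, 21)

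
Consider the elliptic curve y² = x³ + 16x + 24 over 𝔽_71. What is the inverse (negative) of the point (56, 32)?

(56, 39)

-(56, 32) = (56, -32 mod 71) = (56, 39).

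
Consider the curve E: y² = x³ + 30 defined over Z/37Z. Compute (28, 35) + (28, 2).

O

The two points share x = 28 and their y-coordinates satisfy 35 + 2 ≡ 0 (mod 37), so they are inverses. Their sum is O.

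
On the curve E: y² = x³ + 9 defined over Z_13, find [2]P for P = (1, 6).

tangent at (1, 6): λ = (3·1² + 0)/(2·6) ≡ 3/12. 12⁻¹ ≡ 12 (mod 13), so λ ≡ 3·12 ≡ 10.
  x = λ² - 1 - 1 = 100 - 2 ≡ 7; y = λ·(1 - 7) - 6 ≡ 12. → (7, 12)

(7, 12)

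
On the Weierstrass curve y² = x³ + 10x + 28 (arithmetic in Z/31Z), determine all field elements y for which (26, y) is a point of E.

x³ + 10x + 28 = 17864 ≡ 8 (mod 31).
Square roots of 8 mod 31: 15 and 16 (since 15² = 225 ≡ 8).

15, 16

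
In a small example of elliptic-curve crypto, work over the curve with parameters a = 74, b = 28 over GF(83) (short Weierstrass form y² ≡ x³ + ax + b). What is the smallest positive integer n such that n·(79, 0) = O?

2P: (79, 0) + (79, 0): same x and y₁ ≡ -y₂, so the sum is O.
2P = O, so the order is 2.

2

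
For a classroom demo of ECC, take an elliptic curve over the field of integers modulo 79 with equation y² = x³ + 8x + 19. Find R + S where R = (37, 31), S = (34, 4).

(10, 54)

(37, 31) + (34, 4). λ = (4 - 31)/(34 - 37) ≡ 52/76 mod 79. 76⁻¹ ≡ 26 (mod 79), so λ ≡ 9.
  x = λ² - 37 - 34 = 81 - 71 ≡ 10; y = λ·(37 - 10) - 31 ≡ 54. → (10, 54)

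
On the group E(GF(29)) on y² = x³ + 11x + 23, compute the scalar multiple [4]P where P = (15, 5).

Double-and-add on 4 = (100)₂. Start with P = (15, 5) for the leading 1-bit.
double: tangent at (15, 5): λ = (3·15² + 11)/(2·5) ≡ 19/10. 10⁻¹ ≡ 3 (mod 29) since 10·3 = 30 ≡ 1, so λ ≡ 19·3 ≡ 28.
  x = λ² - 15 - 15 = 784 - 30 ≡ 0; y = λ·(15 - 0) - 5 ≡ 9. → (0, 9)
double: tangent at (0, 9): λ = (3·0² + 11)/(2·9) ≡ 11/18. 18⁻¹ ≡ 21 (mod 29) since 18·21 = 378 ≡ 1, so λ ≡ 11·21 ≡ 28.
  x = λ² - 0 - 0 = 784 - 0 ≡ 1; y = λ·(0 - 1) - 9 ≡ 21. → (1, 21)

(1, 21)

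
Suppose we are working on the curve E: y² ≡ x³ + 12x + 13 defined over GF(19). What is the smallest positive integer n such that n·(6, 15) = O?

8

2P: tangent at (6, 15): λ = (3·6² + 12)/(2·15) ≡ 6/11. 11⁻¹ ≡ 7 (mod 19) since 11·7 = 77 ≡ 1, so λ ≡ 6·7 ≡ 4.
  x = λ² - 6 - 6 = 16 - 12 ≡ 4; y = λ·(6 - 4) - 15 ≡ 12. → (4, 12)
3P: (4, 12) + (6, 15). λ = (15 - 12)/(6 - 4) ≡ 3/2 mod 19. 2⁻¹ ≡ 10 (mod 19) since 2·10 = 20 ≡ 1, so λ ≡ 11.
  x = λ² - 4 - 6 = 121 - 10 ≡ 16; y = λ·(4 - 16) - 12 ≡ 8. → (16, 8)
4P: (16, 8) + (6, 15). λ = (15 - 8)/(6 - 16) ≡ 7/9 mod 19. 9⁻¹ ≡ 17 (mod 19) since 9·17 = 153 ≡ 1, so λ ≡ 5.
  x = λ² - 16 - 6 = 25 - 22 ≡ 3; y = λ·(16 - 3) - 8 ≡ 0. → (3, 0)
5P: (3, 0) + (6, 15). λ = (15 - 0)/(6 - 3) ≡ 15/3 mod 19. 3⁻¹ ≡ 13 (mod 19), so λ ≡ 5.
  x = λ² - 3 - 6 = 25 - 9 ≡ 16; y = λ·(3 - 16) - 0 ≡ 11. → (16, 11)
6P: (16, 11) + (6, 15). λ = (15 - 11)/(6 - 16) ≡ 4/9 mod 19. 9⁻¹ ≡ 17 (mod 19) since 9·17 = 153 ≡ 1, so λ ≡ 11.
  x = λ² - 16 - 6 = 121 - 22 ≡ 4; y = λ·(16 - 4) - 11 ≡ 7. → (4, 7)
7P: (4, 7) + (6, 15). λ = (15 - 7)/(6 - 4) ≡ 8/2 mod 19. 2⁻¹ ≡ 10 (mod 19) since 2·10 = 20 ≡ 1, so λ ≡ 4.
  x = λ² - 4 - 6 = 16 - 10 ≡ 6; y = λ·(4 - 6) - 7 ≡ 4. → (6, 4)
8P: (6, 4) + (6, 15): same x and y₁ ≡ -y₂, so the sum is O.
8P = O, so the order is 8.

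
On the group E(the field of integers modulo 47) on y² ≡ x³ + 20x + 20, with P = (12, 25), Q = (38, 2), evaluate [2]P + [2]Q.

(16, 21)

First 2P:
Repeated addition: build up to 2P.
2P: tangent at (12, 25): λ = (3·12² + 20)/(2·25) ≡ 29/3. 3⁻¹ ≡ 16 (mod 47), so λ ≡ 29·16 ≡ 41.
  x = λ² - 12 - 12 = 1681 - 24 ≡ 12; y = λ·(12 - 12) - 25 ≡ 22. → (12, 22)
2P = (12, 22).
Next 2Q:
Repeated addition: build up to 2Q.
2Q: tangent at (38, 2): λ = (3·38² + 20)/(2·2) ≡ 28/4. 4⁻¹ ≡ 12 (mod 47), so λ ≡ 28·12 ≡ 7.
  x = λ² - 38 - 38 = 49 - 76 ≡ 20; y = λ·(38 - 20) - 2 ≡ 30. → (20, 30)
2Q = (20, 30).
Finally 2P + 2Q:
(12, 22) + (20, 30). λ = (30 - 22)/(20 - 12) ≡ 8/8 mod 47. 8⁻¹ ≡ 6 (mod 47), so λ ≡ 1.
  x = λ² - 12 - 20 = 1 - 32 ≡ 16; y = λ·(12 - 16) - 22 ≡ 21. → (16, 21)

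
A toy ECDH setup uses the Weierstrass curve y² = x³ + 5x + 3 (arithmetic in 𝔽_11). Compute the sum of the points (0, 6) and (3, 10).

(0, 6) + (3, 10). λ = (10 - 6)/(3 - 0) ≡ 4/3 mod 11. 3⁻¹ ≡ 4 (mod 11), so λ ≡ 5.
  x = λ² - 0 - 3 = 25 - 3 ≡ 0; y = λ·(0 - 0) - 6 ≡ 5. → (0, 5)

(0, 5)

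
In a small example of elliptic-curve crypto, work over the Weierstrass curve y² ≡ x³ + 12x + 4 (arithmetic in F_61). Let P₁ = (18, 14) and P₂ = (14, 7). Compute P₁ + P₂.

(13, 10)

(18, 14) + (14, 7). λ = (7 - 14)/(14 - 18) ≡ 54/57 mod 61. 57⁻¹ ≡ 15 (mod 61), so λ ≡ 17.
  x = λ² - 18 - 14 = 289 - 32 ≡ 13; y = λ·(18 - 13) - 14 ≡ 10. → (13, 10)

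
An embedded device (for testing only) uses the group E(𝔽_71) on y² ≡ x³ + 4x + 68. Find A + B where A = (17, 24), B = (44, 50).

(68, 61)

(17, 24) + (44, 50). λ = (50 - 24)/(44 - 17) ≡ 26/27 mod 71. 27⁻¹ ≡ 50 (mod 71) since 27·50 = 1350 ≡ 1, so λ ≡ 22.
  x = λ² - 17 - 44 = 484 - 61 ≡ 68; y = λ·(17 - 68) - 24 ≡ 61. → (68, 61)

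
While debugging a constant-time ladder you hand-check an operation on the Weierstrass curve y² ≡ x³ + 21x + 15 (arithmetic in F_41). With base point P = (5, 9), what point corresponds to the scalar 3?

(3, 33)

Repeated addition: build up to 3P.
2P: tangent at (5, 9): λ = (3·5² + 21)/(2·9) ≡ 14/18. 18⁻¹ ≡ 16 (mod 41) since 18·16 = 288 ≡ 1, so λ ≡ 14·16 ≡ 19.
  x = λ² - 5 - 5 = 361 - 10 ≡ 23; y = λ·(5 - 23) - 9 ≡ 18. → (23, 18)
3P: (23, 18) + (5, 9). λ = (9 - 18)/(5 - 23) ≡ 32/23 mod 41. 23⁻¹ ≡ 25 (mod 41), so λ ≡ 21.
  x = λ² - 23 - 5 = 441 - 28 ≡ 3; y = λ·(23 - 3) - 18 ≡ 33. → (3, 33)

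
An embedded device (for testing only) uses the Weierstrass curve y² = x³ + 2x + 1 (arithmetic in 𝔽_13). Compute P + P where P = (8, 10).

tangent at (8, 10): λ = (3·8² + 2)/(2·10) ≡ 12/7. 7⁻¹ ≡ 2 (mod 13) since 7·2 = 14 ≡ 1, so λ ≡ 12·2 ≡ 11.
  x = λ² - 8 - 8 = 121 - 16 ≡ 1; y = λ·(8 - 1) - 10 ≡ 2. → (1, 2)

(1, 2)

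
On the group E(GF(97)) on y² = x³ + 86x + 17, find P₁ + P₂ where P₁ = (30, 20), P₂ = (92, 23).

(96, 30)

(30, 20) + (92, 23). λ = (23 - 20)/(92 - 30) ≡ 3/62 mod 97. 62⁻¹ ≡ 36 (mod 97) since 62·36 = 2232 ≡ 1, so λ ≡ 11.
  x = λ² - 30 - 92 = 121 - 122 ≡ 96; y = λ·(30 - 96) - 20 ≡ 30. → (96, 30)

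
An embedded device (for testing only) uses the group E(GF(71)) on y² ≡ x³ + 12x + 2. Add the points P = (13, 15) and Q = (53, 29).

(55, 20)

(13, 15) + (53, 29). λ = (29 - 15)/(53 - 13) ≡ 14/40 mod 71. 40⁻¹ ≡ 16 (mod 71) since 40·16 = 640 ≡ 1, so λ ≡ 11.
  x = λ² - 13 - 53 = 121 - 66 ≡ 55; y = λ·(13 - 55) - 15 ≡ 20. → (55, 20)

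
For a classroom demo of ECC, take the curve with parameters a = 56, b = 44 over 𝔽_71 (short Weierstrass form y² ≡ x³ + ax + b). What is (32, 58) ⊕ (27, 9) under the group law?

(20, 17)

(32, 58) + (27, 9). λ = (9 - 58)/(27 - 32) ≡ 22/66 mod 71. 66⁻¹ ≡ 14 (mod 71), so λ ≡ 24.
  x = λ² - 32 - 27 = 576 - 59 ≡ 20; y = λ·(32 - 20) - 58 ≡ 17. → (20, 17)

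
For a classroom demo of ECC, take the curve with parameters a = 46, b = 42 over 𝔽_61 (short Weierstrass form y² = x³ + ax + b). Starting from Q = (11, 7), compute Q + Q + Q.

Repeated addition: build up to 3Q.
2Q: tangent at (11, 7): λ = (3·11² + 46)/(2·7) ≡ 43/14. 14⁻¹ ≡ 48 (mod 61) since 14·48 = 672 ≡ 1, so λ ≡ 43·48 ≡ 51.
  x = λ² - 11 - 11 = 2601 - 22 ≡ 17; y = λ·(11 - 17) - 7 ≡ 53. → (17, 53)
3Q: (17, 53) + (11, 7). λ = (7 - 53)/(11 - 17) ≡ 15/55 mod 61. 55⁻¹ ≡ 10 (mod 61), so λ ≡ 28.
  x = λ² - 17 - 11 = 784 - 28 ≡ 24; y = λ·(17 - 24) - 53 ≡ 56. → (24, 56)

(24, 56)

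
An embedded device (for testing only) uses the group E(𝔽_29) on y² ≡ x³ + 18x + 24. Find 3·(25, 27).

Write G = (25, 27).
Repeated addition: build up to 3G.
2G: tangent at (25, 27): λ = (3·25² + 18)/(2·27) ≡ 8/25. 25⁻¹ ≡ 7 (mod 29) since 25·7 = 175 ≡ 1, so λ ≡ 8·7 ≡ 27.
  x = λ² - 25 - 25 = 729 - 50 ≡ 12; y = λ·(25 - 12) - 27 ≡ 5. → (12, 5)
3G: (12, 5) + (25, 27). λ = (27 - 5)/(25 - 12) ≡ 22/13 mod 29. 13⁻¹ ≡ 9 (mod 29), so λ ≡ 24.
  x = λ² - 12 - 25 = 576 - 37 ≡ 17; y = λ·(12 - 17) - 5 ≡ 20. → (17, 20)

(17, 20)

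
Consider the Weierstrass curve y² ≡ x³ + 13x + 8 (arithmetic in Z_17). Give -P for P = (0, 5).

(0, 12)

-(0, 5) = (0, -5 mod 17) = (0, 12).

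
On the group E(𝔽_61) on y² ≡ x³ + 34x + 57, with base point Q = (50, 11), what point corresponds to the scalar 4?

(35, 43)

Double-and-add on 4 = (100)₂. Start with Q = (50, 11) for the leading 1-bit.
double: tangent at (50, 11): λ = (3·50² + 34)/(2·11) ≡ 31/22. 22⁻¹ ≡ 25 (mod 61) since 22·25 = 550 ≡ 1, so λ ≡ 31·25 ≡ 43.
  x = λ² - 50 - 50 = 1849 - 100 ≡ 41; y = λ·(50 - 41) - 11 ≡ 10. → (41, 10)
double: tangent at (41, 10): λ = (3·41² + 34)/(2·10) ≡ 14/20. 20⁻¹ ≡ 58 (mod 61), so λ ≡ 14·58 ≡ 19.
  x = λ² - 41 - 41 = 361 - 82 ≡ 35; y = λ·(41 - 35) - 10 ≡ 43. → (35, 43)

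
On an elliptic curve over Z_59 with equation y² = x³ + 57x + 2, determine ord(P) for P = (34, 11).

2P: tangent at (34, 11): λ = (3·34² + 57)/(2·11) ≡ 44/22. 22⁻¹ ≡ 51 (mod 59), so λ ≡ 44·51 ≡ 2.
  x = λ² - 34 - 34 = 4 - 68 ≡ 54; y = λ·(34 - 54) - 11 ≡ 8. → (54, 8)
3P: (54, 8) + (34, 11). λ = (11 - 8)/(34 - 54) ≡ 3/39 mod 59. 39⁻¹ ≡ 56 (mod 59), so λ ≡ 50.
  x = λ² - 54 - 34 = 2500 - 88 ≡ 52; y = λ·(54 - 52) - 8 ≡ 33. → (52, 33)
4P: (52, 33) + (34, 11). λ = (11 - 33)/(34 - 52) ≡ 37/41 mod 59. 41⁻¹ ≡ 36 (mod 59) since 41·36 = 1476 ≡ 1, so λ ≡ 34.
  x = λ² - 52 - 34 = 1156 - 86 ≡ 8; y = λ·(52 - 8) - 33 ≡ 47. → (8, 47)
5P: (8, 47) + (34, 11). λ = (11 - 47)/(34 - 8) ≡ 23/26 mod 59. 26⁻¹ ≡ 25 (mod 59) since 26·25 = 650 ≡ 1, so λ ≡ 44.
  x = λ² - 8 - 34 = 1936 - 42 ≡ 6; y = λ·(8 - 6) - 47 ≡ 41. → (6, 41)
6P: (6, 41) + (34, 11). λ = (11 - 41)/(34 - 6) ≡ 29/28 mod 59. 28⁻¹ ≡ 19 (mod 59) since 28·19 = 532 ≡ 1, so λ ≡ 20.
  x = λ² - 6 - 34 = 400 - 40 ≡ 6; y = λ·(6 - 6) - 41 ≡ 18. → (6, 18)
7P: (6, 18) + (34, 11). λ = (11 - 18)/(34 - 6) ≡ 52/28 mod 59. 28⁻¹ ≡ 19 (mod 59) since 28·19 = 532 ≡ 1, so λ ≡ 44.
  x = λ² - 6 - 34 = 1936 - 40 ≡ 8; y = λ·(6 - 8) - 18 ≡ 12. → (8, 12)
8P: (8, 12) + (34, 11). λ = (11 - 12)/(34 - 8) ≡ 58/26 mod 59. 26⁻¹ ≡ 25 (mod 59), so λ ≡ 34.
  x = λ² - 8 - 34 = 1156 - 42 ≡ 52; y = λ·(8 - 52) - 12 ≡ 26. → (52, 26)
9P: (52, 26) + (34, 11). λ = (11 - 26)/(34 - 52) ≡ 44/41 mod 59. 41⁻¹ ≡ 36 (mod 59), so λ ≡ 50.
  x = λ² - 52 - 34 = 2500 - 86 ≡ 54; y = λ·(52 - 54) - 26 ≡ 51. → (54, 51)
10P: (54, 51) + (34, 11). λ = (11 - 51)/(34 - 54) ≡ 19/39 mod 59. 39⁻¹ ≡ 56 (mod 59), so λ ≡ 2.
  x = λ² - 54 - 34 = 4 - 88 ≡ 34; y = λ·(54 - 34) - 51 ≡ 48. → (34, 48)
11P: (34, 48) + (34, 11): same x and y₁ ≡ -y₂, so the sum is 𝒪.
11P = 𝒪, so the order is 11.

11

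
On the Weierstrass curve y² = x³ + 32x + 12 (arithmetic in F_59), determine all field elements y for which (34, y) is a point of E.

15, 44

x³ + 32x + 12 = 40404 ≡ 48 (mod 59).
Square roots of 48 mod 59: 15 and 44 (since 15² = 225 ≡ 48).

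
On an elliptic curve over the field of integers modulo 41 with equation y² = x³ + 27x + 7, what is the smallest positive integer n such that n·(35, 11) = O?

2P: tangent at (35, 11): λ = (3·35² + 27)/(2·11) ≡ 12/22. 22⁻¹ ≡ 28 (mod 41) since 22·28 = 616 ≡ 1, so λ ≡ 12·28 ≡ 8.
  x = λ² - 35 - 35 = 64 - 70 ≡ 35; y = λ·(35 - 35) - 11 ≡ 30. → (35, 30)
3P: (35, 30) + (35, 11): same x and y₁ ≡ -y₂, so the sum is O.
3P = O, so the order is 3.

3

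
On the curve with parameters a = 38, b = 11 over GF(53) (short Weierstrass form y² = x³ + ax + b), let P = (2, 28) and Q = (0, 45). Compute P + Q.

(4, 42)

(2, 28) + (0, 45). λ = (45 - 28)/(0 - 2) ≡ 17/51 mod 53. 51⁻¹ ≡ 26 (mod 53) since 51·26 = 1326 ≡ 1, so λ ≡ 18.
  x = λ² - 2 - 0 = 324 - 2 ≡ 4; y = λ·(2 - 4) - 28 ≡ 42. → (4, 42)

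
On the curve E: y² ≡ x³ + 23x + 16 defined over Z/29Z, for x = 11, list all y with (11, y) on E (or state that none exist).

11, 18

x³ + 23x + 16 = 1600 ≡ 5 (mod 29).
Square roots of 5 mod 29: 11 and 18 (since 11² = 121 ≡ 5).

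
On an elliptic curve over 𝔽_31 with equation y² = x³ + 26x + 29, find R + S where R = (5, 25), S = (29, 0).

(5, 25) + (29, 0). λ = (0 - 25)/(29 - 5) ≡ 6/24 mod 31. 24⁻¹ ≡ 22 (mod 31) since 24·22 = 528 ≡ 1, so λ ≡ 8.
  x = λ² - 5 - 29 = 64 - 34 ≡ 30; y = λ·(5 - 30) - 25 ≡ 23. → (30, 23)

(30, 23)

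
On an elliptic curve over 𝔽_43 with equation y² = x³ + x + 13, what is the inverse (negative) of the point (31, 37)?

(31, 6)

-(31, 37) = (31, -37 mod 43) = (31, 6).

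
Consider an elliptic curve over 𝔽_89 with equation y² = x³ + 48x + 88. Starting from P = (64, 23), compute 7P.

Double-and-add on 7 = (111)₂. Start with P = (64, 23) for the leading 1-bit.
double: tangent at (64, 23): λ = (3·64² + 48)/(2·23) ≡ 54/46. 46⁻¹ ≡ 60 (mod 89) since 46·60 = 2760 ≡ 1, so λ ≡ 54·60 ≡ 36.
  x = λ² - 64 - 64 = 1296 - 128 ≡ 11; y = λ·(64 - 11) - 23 ≡ 16. → (11, 16)
add P: (11, 16) + (64, 23). λ = (23 - 16)/(64 - 11) ≡ 7/53 mod 89. 53⁻¹ ≡ 42 (mod 89) since 53·42 = 2226 ≡ 1, so λ ≡ 27.
  x = λ² - 11 - 64 = 729 - 75 ≡ 31; y = λ·(11 - 31) - 16 ≡ 67. → (31, 67)
double: tangent at (31, 67): λ = (3·31² + 48)/(2·67) ≡ 83/45. 45⁻¹ ≡ 2 (mod 89), so λ ≡ 83·2 ≡ 77.
  x = λ² - 31 - 31 = 5929 - 62 ≡ 82; y = λ·(31 - 82) - 67 ≡ 11. → (82, 11)
add P: (82, 11) + (64, 23). λ = (23 - 11)/(64 - 82) ≡ 12/71 mod 89. 71⁻¹ ≡ 84 (mod 89), so λ ≡ 29.
  x = λ² - 82 - 64 = 841 - 146 ≡ 72; y = λ·(82 - 72) - 11 ≡ 12. → (72, 12)

(72, 12)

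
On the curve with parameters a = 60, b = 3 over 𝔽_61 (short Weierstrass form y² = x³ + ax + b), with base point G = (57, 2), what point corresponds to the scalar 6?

Repeated addition: build up to 6G.
2G: tangent at (57, 2): λ = (3·57² + 60)/(2·2) ≡ 47/4. 4⁻¹ ≡ 46 (mod 61), so λ ≡ 47·46 ≡ 27.
  x = λ² - 57 - 57 = 729 - 114 ≡ 5; y = λ·(57 - 5) - 2 ≡ 60. → (5, 60)
3G: (5, 60) + (57, 2). λ = (2 - 60)/(57 - 5) ≡ 3/52 mod 61. 52⁻¹ ≡ 27 (mod 61), so λ ≡ 20.
  x = λ² - 5 - 57 = 400 - 62 ≡ 33; y = λ·(5 - 33) - 60 ≡ 51. → (33, 51)
4G: (33, 51) + (57, 2). λ = (2 - 51)/(57 - 33) ≡ 12/24 mod 61. 24⁻¹ ≡ 28 (mod 61) since 24·28 = 672 ≡ 1, so λ ≡ 31.
  x = λ² - 33 - 57 = 961 - 90 ≡ 17; y = λ·(33 - 17) - 51 ≡ 18. → (17, 18)
5G: (17, 18) + (57, 2). λ = (2 - 18)/(57 - 17) ≡ 45/40 mod 61. 40⁻¹ ≡ 29 (mod 61) since 40·29 = 1160 ≡ 1, so λ ≡ 24.
  x = λ² - 17 - 57 = 576 - 74 ≡ 14; y = λ·(17 - 14) - 18 ≡ 54. → (14, 54)
6G: (14, 54) + (57, 2). λ = (2 - 54)/(57 - 14) ≡ 9/43 mod 61. 43⁻¹ ≡ 44 (mod 61), so λ ≡ 30.
  x = λ² - 14 - 57 = 900 - 71 ≡ 36; y = λ·(14 - 36) - 54 ≡ 18. → (36, 18)

(36, 18)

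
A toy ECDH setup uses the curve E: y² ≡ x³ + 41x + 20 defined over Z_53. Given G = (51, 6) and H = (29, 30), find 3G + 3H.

(45, 9)

First 3G:
Repeated addition: build up to 3G.
2G: tangent at (51, 6): λ = (3·51² + 41)/(2·6) ≡ 0/12. 12⁻¹ ≡ 31 (mod 53) since 12·31 = 372 ≡ 1, so λ ≡ 0·31 ≡ 0.
  x = λ² - 51 - 51 = 0 - 102 ≡ 4; y = λ·(51 - 4) - 6 ≡ 47. → (4, 47)
3G: (4, 47) + (51, 6). λ = (6 - 47)/(51 - 4) ≡ 12/47 mod 53. 47⁻¹ ≡ 44 (mod 53), so λ ≡ 51.
  x = λ² - 4 - 51 = 2601 - 55 ≡ 2; y = λ·(4 - 2) - 47 ≡ 2. → (2, 2)
3G = (2, 2).
Next 3H:
Repeated addition: build up to 3H.
2H: tangent at (29, 30): λ = (3·29² + 41)/(2·30) ≡ 20/7. 7⁻¹ ≡ 38 (mod 53) since 7·38 = 266 ≡ 1, so λ ≡ 20·38 ≡ 18.
  x = λ² - 29 - 29 = 324 - 58 ≡ 1; y = λ·(29 - 1) - 30 ≡ 50. → (1, 50)
3H: (1, 50) + (29, 30). λ = (30 - 50)/(29 - 1) ≡ 33/28 mod 53. 28⁻¹ ≡ 36 (mod 53), so λ ≡ 22.
  x = λ² - 1 - 29 = 484 - 30 ≡ 30; y = λ·(1 - 30) - 50 ≡ 1. → (30, 1)
3H = (30, 1).
Finally 3G + 3H:
(2, 2) + (30, 1). λ = (1 - 2)/(30 - 2) ≡ 52/28 mod 53. 28⁻¹ ≡ 36 (mod 53) since 28·36 = 1008 ≡ 1, so λ ≡ 17.
  x = λ² - 2 - 30 = 289 - 32 ≡ 45; y = λ·(2 - 45) - 2 ≡ 9. → (45, 9)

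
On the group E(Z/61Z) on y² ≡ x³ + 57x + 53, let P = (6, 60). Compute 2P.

(8, 44)

tangent at (6, 60): λ = (3·6² + 57)/(2·60) ≡ 43/59. 59⁻¹ ≡ 30 (mod 61), so λ ≡ 43·30 ≡ 9.
  x = λ² - 6 - 6 = 81 - 12 ≡ 8; y = λ·(6 - 8) - 60 ≡ 44. → (8, 44)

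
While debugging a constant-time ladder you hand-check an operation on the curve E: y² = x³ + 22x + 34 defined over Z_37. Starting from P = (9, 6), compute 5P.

Repeated addition: build up to 5P.
2P: tangent at (9, 6): λ = (3·9² + 22)/(2·6) ≡ 6/12. 12⁻¹ ≡ 34 (mod 37) since 12·34 = 408 ≡ 1, so λ ≡ 6·34 ≡ 19.
  x = λ² - 9 - 9 = 361 - 18 ≡ 10; y = λ·(9 - 10) - 6 ≡ 12. → (10, 12)
3P: (10, 12) + (9, 6). λ = (6 - 12)/(9 - 10) ≡ 31/36 mod 37. 36⁻¹ ≡ 36 (mod 37), so λ ≡ 6.
  x = λ² - 10 - 9 = 36 - 19 ≡ 17; y = λ·(10 - 17) - 12 ≡ 20. → (17, 20)
4P: (17, 20) + (9, 6). λ = (6 - 20)/(9 - 17) ≡ 23/29 mod 37. 29⁻¹ ≡ 23 (mod 37), so λ ≡ 11.
  x = λ² - 17 - 9 = 121 - 26 ≡ 21; y = λ·(17 - 21) - 20 ≡ 10. → (21, 10)
5P: (21, 10) + (9, 6). λ = (6 - 10)/(9 - 21) ≡ 33/25 mod 37. 25⁻¹ ≡ 3 (mod 37) since 25·3 = 75 ≡ 1, so λ ≡ 25.
  x = λ² - 21 - 9 = 625 - 30 ≡ 3; y = λ·(21 - 3) - 10 ≡ 33. → (3, 33)

(3, 33)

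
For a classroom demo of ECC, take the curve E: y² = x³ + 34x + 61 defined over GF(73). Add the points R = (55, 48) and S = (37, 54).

(46, 22)

(55, 48) + (37, 54). λ = (54 - 48)/(37 - 55) ≡ 6/55 mod 73. 55⁻¹ ≡ 4 (mod 73) since 55·4 = 220 ≡ 1, so λ ≡ 24.
  x = λ² - 55 - 37 = 576 - 92 ≡ 46; y = λ·(55 - 46) - 48 ≡ 22. → (46, 22)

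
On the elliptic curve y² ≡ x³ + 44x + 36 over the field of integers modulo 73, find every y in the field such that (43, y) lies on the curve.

x³ + 44x + 36 = 81435 ≡ 40 (mod 73).
40 is a non-residue mod 73; no y exists.

none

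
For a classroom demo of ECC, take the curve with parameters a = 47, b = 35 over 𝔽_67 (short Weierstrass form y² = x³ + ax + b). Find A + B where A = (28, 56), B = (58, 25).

(28, 56) + (58, 25). λ = (25 - 56)/(58 - 28) ≡ 36/30 mod 67. 30⁻¹ ≡ 38 (mod 67), so λ ≡ 28.
  x = λ² - 28 - 58 = 784 - 86 ≡ 28; y = λ·(28 - 28) - 56 ≡ 11. → (28, 11)

(28, 11)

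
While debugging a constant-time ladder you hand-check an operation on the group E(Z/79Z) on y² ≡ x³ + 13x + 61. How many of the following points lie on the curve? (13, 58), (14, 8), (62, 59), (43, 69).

2

(13, 58): 58² ≡ 46, rhs ≡ 57 → off.
(14, 8): 8² ≡ 64, rhs ≡ 64 → on.
(62, 59): 59² ≡ 5, rhs ≡ 62 → off.
(43, 69): 69² ≡ 21, rhs ≡ 21 → on.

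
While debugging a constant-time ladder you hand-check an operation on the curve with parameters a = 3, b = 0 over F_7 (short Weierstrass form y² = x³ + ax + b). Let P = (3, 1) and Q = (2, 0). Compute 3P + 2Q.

First 3P:
Repeated addition: build up to 3P.
2P: tangent at (3, 1): λ = (3·3² + 3)/(2·1) ≡ 2/2. 2⁻¹ ≡ 4 (mod 7) since 2·4 = 8 ≡ 1, so λ ≡ 2·4 ≡ 1.
  x = λ² - 3 - 3 = 1 - 6 ≡ 2; y = λ·(3 - 2) - 1 ≡ 0. → (2, 0)
3P: (2, 0) + (3, 1). λ = (1 - 0)/(3 - 2) ≡ 1/1 mod 7. 1⁻¹ ≡ 1 (mod 7) since 1·1 = 1 ≡ 1, so λ ≡ 1.
  x = λ² - 2 - 3 = 1 - 5 ≡ 3; y = λ·(2 - 3) - 0 ≡ 6. → (3, 6)
3P = (3, 6).
Next 2Q:
Repeated addition: build up to 2Q.
2Q: (2, 0) + (2, 0): same x and y₁ ≡ -y₂, so the sum is O.
2Q = O.
Finally 3P + 2Q:
(3, 6) + O = (3, 6) (identity).

(3, 6)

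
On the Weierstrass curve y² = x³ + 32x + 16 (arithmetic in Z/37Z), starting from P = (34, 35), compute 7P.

(1, 30)

Double-and-add on 7 = (111)₂. Start with P = (34, 35) for the leading 1-bit.
double: tangent at (34, 35): λ = (3·34² + 32)/(2·35) ≡ 22/33. 33⁻¹ ≡ 9 (mod 37), so λ ≡ 22·9 ≡ 13.
  x = λ² - 34 - 34 = 169 - 68 ≡ 27; y = λ·(34 - 27) - 35 ≡ 19. → (27, 19)
add P: (27, 19) + (34, 35). λ = (35 - 19)/(34 - 27) ≡ 16/7 mod 37. 7⁻¹ ≡ 16 (mod 37), so λ ≡ 34.
  x = λ² - 27 - 34 = 1156 - 61 ≡ 22; y = λ·(27 - 22) - 19 ≡ 3. → (22, 3)
double: tangent at (22, 3): λ = (3·22² + 32)/(2·3) ≡ 4/6. 6⁻¹ ≡ 31 (mod 37), so λ ≡ 4·31 ≡ 13.
  x = λ² - 22 - 22 = 169 - 44 ≡ 14; y = λ·(22 - 14) - 3 ≡ 27. → (14, 27)
add P: (14, 27) + (34, 35). λ = (35 - 27)/(34 - 14) ≡ 8/20 mod 37. 20⁻¹ ≡ 13 (mod 37) since 20·13 = 260 ≡ 1, so λ ≡ 30.
  x = λ² - 14 - 34 = 900 - 48 ≡ 1; y = λ·(14 - 1) - 27 ≡ 30. → (1, 30)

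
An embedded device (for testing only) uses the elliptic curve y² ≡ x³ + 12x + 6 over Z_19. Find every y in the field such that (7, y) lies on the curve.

none

x³ + 12x + 6 = 433 ≡ 15 (mod 19).
15 is a non-residue mod 19; no y exists.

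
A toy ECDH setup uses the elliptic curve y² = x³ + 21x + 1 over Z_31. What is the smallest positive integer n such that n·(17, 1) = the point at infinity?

2P: tangent at (17, 1): λ = (3·17² + 21)/(2·1) ≡ 20/2. 2⁻¹ ≡ 16 (mod 31) since 2·16 = 32 ≡ 1, so λ ≡ 20·16 ≡ 10.
  x = λ² - 17 - 17 = 100 - 34 ≡ 4; y = λ·(17 - 4) - 1 ≡ 5. → (4, 5)
3P: (4, 5) + (17, 1). λ = (1 - 5)/(17 - 4) ≡ 27/13 mod 31. 13⁻¹ ≡ 12 (mod 31), so λ ≡ 14.
  x = λ² - 4 - 17 = 196 - 21 ≡ 20; y = λ·(4 - 20) - 5 ≡ 19. → (20, 19)
4P: (20, 19) + (17, 1). λ = (1 - 19)/(17 - 20) ≡ 13/28 mod 31. 28⁻¹ ≡ 10 (mod 31), so λ ≡ 6.
  x = λ² - 20 - 17 = 36 - 37 ≡ 30; y = λ·(20 - 30) - 19 ≡ 14. → (30, 14)
5P: (30, 14) + (17, 1). λ = (1 - 14)/(17 - 30) ≡ 18/18 mod 31. 18⁻¹ ≡ 19 (mod 31) since 18·19 = 342 ≡ 1, so λ ≡ 1.
  x = λ² - 30 - 17 = 1 - 47 ≡ 16; y = λ·(30 - 16) - 14 ≡ 0. → (16, 0)
6P: (16, 0) + (17, 1). λ = (1 - 0)/(17 - 16) ≡ 1/1 mod 31. 1⁻¹ ≡ 1 (mod 31), so λ ≡ 1.
  x = λ² - 16 - 17 = 1 - 33 ≡ 30; y = λ·(16 - 30) - 0 ≡ 17. → (30, 17)
7P: (30, 17) + (17, 1). λ = (1 - 17)/(17 - 30) ≡ 15/18 mod 31. 18⁻¹ ≡ 19 (mod 31) since 18·19 = 342 ≡ 1, so λ ≡ 6.
  x = λ² - 30 - 17 = 36 - 47 ≡ 20; y = λ·(30 - 20) - 17 ≡ 12. → (20, 12)
8P: (20, 12) + (17, 1). λ = (1 - 12)/(17 - 20) ≡ 20/28 mod 31. 28⁻¹ ≡ 10 (mod 31) since 28·10 = 280 ≡ 1, so λ ≡ 14.
  x = λ² - 20 - 17 = 196 - 37 ≡ 4; y = λ·(20 - 4) - 12 ≡ 26. → (4, 26)
9P: (4, 26) + (17, 1). λ = (1 - 26)/(17 - 4) ≡ 6/13 mod 31. 13⁻¹ ≡ 12 (mod 31), so λ ≡ 10.
  x = λ² - 4 - 17 = 100 - 21 ≡ 17; y = λ·(4 - 17) - 26 ≡ 30. → (17, 30)
10P: (17, 30) + (17, 1): same x and y₁ ≡ -y₂, so the sum is the point at infinity.
10P = the point at infinity, so the order is 10.

10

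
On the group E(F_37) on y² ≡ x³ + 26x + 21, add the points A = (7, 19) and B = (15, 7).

(7, 19) + (15, 7). λ = (7 - 19)/(15 - 7) ≡ 25/8 mod 37. 8⁻¹ ≡ 14 (mod 37), so λ ≡ 17.
  x = λ² - 7 - 15 = 289 - 22 ≡ 8; y = λ·(7 - 8) - 19 ≡ 1. → (8, 1)

(8, 1)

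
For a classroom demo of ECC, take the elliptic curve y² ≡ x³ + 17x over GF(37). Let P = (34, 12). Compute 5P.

Repeated addition: build up to 5P.
2P: tangent at (34, 12): λ = (3·34² + 17)/(2·12) ≡ 7/24. 24⁻¹ ≡ 17 (mod 37), so λ ≡ 7·17 ≡ 8.
  x = λ² - 34 - 34 = 64 - 68 ≡ 33; y = λ·(34 - 33) - 12 ≡ 33. → (33, 33)
3P: (33, 33) + (34, 12). λ = (12 - 33)/(34 - 33) ≡ 16/1 mod 37. 1⁻¹ ≡ 1 (mod 37), so λ ≡ 16.
  x = λ² - 33 - 34 = 256 - 67 ≡ 4; y = λ·(33 - 4) - 33 ≡ 24. → (4, 24)
4P: (4, 24) + (34, 12). λ = (12 - 24)/(34 - 4) ≡ 25/30 mod 37. 30⁻¹ ≡ 21 (mod 37) since 30·21 = 630 ≡ 1, so λ ≡ 7.
  x = λ² - 4 - 34 = 49 - 38 ≡ 11; y = λ·(4 - 11) - 24 ≡ 1. → (11, 1)
5P: (11, 1) + (34, 12). λ = (12 - 1)/(34 - 11) ≡ 11/23 mod 37. 23⁻¹ ≡ 29 (mod 37), so λ ≡ 23.
  x = λ² - 11 - 34 = 529 - 45 ≡ 3; y = λ·(11 - 3) - 1 ≡ 35. → (3, 35)

(3, 35)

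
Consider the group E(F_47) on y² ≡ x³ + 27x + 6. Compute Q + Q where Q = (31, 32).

(41, 45)

tangent at (31, 32): λ = (3·31² + 27)/(2·32) ≡ 43/17. 17⁻¹ ≡ 36 (mod 47) since 17·36 = 612 ≡ 1, so λ ≡ 43·36 ≡ 44.
  x = λ² - 31 - 31 = 1936 - 62 ≡ 41; y = λ·(31 - 41) - 32 ≡ 45. → (41, 45)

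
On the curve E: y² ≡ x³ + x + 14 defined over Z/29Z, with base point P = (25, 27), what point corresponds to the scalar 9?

Repeated addition: build up to 9P.
2P: tangent at (25, 27): λ = (3·25² + 1)/(2·27) ≡ 20/25. 25⁻¹ ≡ 7 (mod 29) since 25·7 = 175 ≡ 1, so λ ≡ 20·7 ≡ 24.
  x = λ² - 25 - 25 = 576 - 50 ≡ 4; y = λ·(25 - 4) - 27 ≡ 13. → (4, 13)
3P: (4, 13) + (25, 27). λ = (27 - 13)/(25 - 4) ≡ 14/21 mod 29. 21⁻¹ ≡ 18 (mod 29) since 21·18 = 378 ≡ 1, so λ ≡ 20.
  x = λ² - 4 - 25 = 400 - 29 ≡ 23; y = λ·(4 - 23) - 13 ≡ 13. → (23, 13)
4P: (23, 13) + (25, 27). λ = (27 - 13)/(25 - 23) ≡ 14/2 mod 29. 2⁻¹ ≡ 15 (mod 29) since 2·15 = 30 ≡ 1, so λ ≡ 7.
  x = λ² - 23 - 25 = 49 - 48 ≡ 1; y = λ·(23 - 1) - 13 ≡ 25. → (1, 25)
5P: (1, 25) + (25, 27). λ = (27 - 25)/(25 - 1) ≡ 2/24 mod 29. 24⁻¹ ≡ 23 (mod 29), so λ ≡ 17.
  x = λ² - 1 - 25 = 289 - 26 ≡ 2; y = λ·(1 - 2) - 25 ≡ 16. → (2, 16)
6P: (2, 16) + (25, 27). λ = (27 - 16)/(25 - 2) ≡ 11/23 mod 29. 23⁻¹ ≡ 24 (mod 29), so λ ≡ 3.
  x = λ² - 2 - 25 = 9 - 27 ≡ 11; y = λ·(2 - 11) - 16 ≡ 15. → (11, 15)
7P: (11, 15) + (25, 27). λ = (27 - 15)/(25 - 11) ≡ 12/14 mod 29. 14⁻¹ ≡ 27 (mod 29), so λ ≡ 5.
  x = λ² - 11 - 25 = 25 - 36 ≡ 18; y = λ·(11 - 18) - 15 ≡ 8. → (18, 8)
8P: (18, 8) + (25, 27). λ = (27 - 8)/(25 - 18) ≡ 19/7 mod 29. 7⁻¹ ≡ 25 (mod 29) since 7·25 = 175 ≡ 1, so λ ≡ 11.
  x = λ² - 18 - 25 = 121 - 43 ≡ 20; y = λ·(18 - 20) - 8 ≡ 28. → (20, 28)
9P: (20, 28) + (25, 27). λ = (27 - 28)/(25 - 20) ≡ 28/5 mod 29. 5⁻¹ ≡ 6 (mod 29), so λ ≡ 23.
  x = λ² - 20 - 25 = 529 - 45 ≡ 20; y = λ·(20 - 20) - 28 ≡ 1. → (20, 1)

(20, 1)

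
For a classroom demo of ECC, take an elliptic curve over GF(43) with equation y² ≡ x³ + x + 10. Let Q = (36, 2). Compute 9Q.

Double-and-add on 9 = (1001)₂. Start with Q = (36, 2) for the leading 1-bit.
double: tangent at (36, 2): λ = (3·36² + 1)/(2·2) ≡ 19/4. 4⁻¹ ≡ 11 (mod 43), so λ ≡ 19·11 ≡ 37.
  x = λ² - 36 - 36 = 1369 - 72 ≡ 7; y = λ·(36 - 7) - 2 ≡ 39. → (7, 39)
double: tangent at (7, 39): λ = (3·7² + 1)/(2·39) ≡ 19/35. 35⁻¹ ≡ 16 (mod 43) since 35·16 = 560 ≡ 1, so λ ≡ 19·16 ≡ 3.
  x = λ² - 7 - 7 = 9 - 14 ≡ 38; y = λ·(7 - 38) - 39 ≡ 40. → (38, 40)
double: tangent at (38, 40): λ = (3·38² + 1)/(2·40) ≡ 33/37. 37⁻¹ ≡ 7 (mod 43), so λ ≡ 33·7 ≡ 16.
  x = λ² - 38 - 38 = 256 - 76 ≡ 8; y = λ·(38 - 8) - 40 ≡ 10. → (8, 10)
add Q: (8, 10) + (36, 2). λ = (2 - 10)/(36 - 8) ≡ 35/28 mod 43. 28⁻¹ ≡ 20 (mod 43), so λ ≡ 12.
  x = λ² - 8 - 36 = 144 - 44 ≡ 14; y = λ·(8 - 14) - 10 ≡ 4. → (14, 4)

(14, 4)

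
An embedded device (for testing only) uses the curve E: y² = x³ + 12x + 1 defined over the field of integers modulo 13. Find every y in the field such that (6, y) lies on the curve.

4, 9

x³ + 12x + 1 = 289 ≡ 3 (mod 13).
Square roots of 3 mod 13: 4 and 9 (since 4² = 16 ≡ 3).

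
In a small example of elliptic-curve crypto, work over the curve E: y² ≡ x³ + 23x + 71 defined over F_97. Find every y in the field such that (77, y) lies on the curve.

27, 70

x³ + 23x + 71 = 458375 ≡ 50 (mod 97).
Square roots of 50 mod 97: 27 and 70 (since 27² = 729 ≡ 50).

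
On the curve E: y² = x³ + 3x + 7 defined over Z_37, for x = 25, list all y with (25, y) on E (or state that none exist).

x³ + 3x + 7 = 15707 ≡ 19 (mod 37).
19 is a non-residue mod 37; no y exists.

none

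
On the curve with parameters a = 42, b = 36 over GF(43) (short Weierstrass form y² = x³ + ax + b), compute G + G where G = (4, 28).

(1, 6)

tangent at (4, 28): λ = (3·4² + 42)/(2·28) ≡ 4/13. 13⁻¹ ≡ 10 (mod 43) since 13·10 = 130 ≡ 1, so λ ≡ 4·10 ≡ 40.
  x = λ² - 4 - 4 = 1600 - 8 ≡ 1; y = λ·(4 - 1) - 28 ≡ 6. → (1, 6)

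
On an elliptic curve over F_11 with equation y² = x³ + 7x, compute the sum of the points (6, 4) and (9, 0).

(10, 5)

(6, 4) + (9, 0). λ = (0 - 4)/(9 - 6) ≡ 7/3 mod 11. 3⁻¹ ≡ 4 (mod 11), so λ ≡ 6.
  x = λ² - 6 - 9 = 36 - 15 ≡ 10; y = λ·(6 - 10) - 4 ≡ 5. → (10, 5)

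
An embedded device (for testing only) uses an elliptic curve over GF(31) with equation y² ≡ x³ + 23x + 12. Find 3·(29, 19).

O

Write P = (29, 19).
Repeated addition: build up to 3P.
2P: tangent at (29, 19): λ = (3·29² + 23)/(2·19) ≡ 4/7. 7⁻¹ ≡ 9 (mod 31), so λ ≡ 4·9 ≡ 5.
  x = λ² - 29 - 29 = 25 - 58 ≡ 29; y = λ·(29 - 29) - 19 ≡ 12. → (29, 12)
3P: (29, 12) + (29, 19): same x and y₁ ≡ -y₂, so the sum is 𝒪.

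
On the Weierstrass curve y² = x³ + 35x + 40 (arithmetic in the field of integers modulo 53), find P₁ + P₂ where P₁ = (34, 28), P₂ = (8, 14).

(34, 28) + (8, 14). λ = (14 - 28)/(8 - 34) ≡ 39/27 mod 53. 27⁻¹ ≡ 2 (mod 53) since 27·2 = 54 ≡ 1, so λ ≡ 25.
  x = λ² - 34 - 8 = 625 - 42 ≡ 0; y = λ·(34 - 0) - 28 ≡ 27. → (0, 27)

(0, 27)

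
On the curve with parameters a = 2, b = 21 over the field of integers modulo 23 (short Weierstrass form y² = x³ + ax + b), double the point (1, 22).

tangent at (1, 22): λ = (3·1² + 2)/(2·22) ≡ 5/21. 21⁻¹ ≡ 11 (mod 23), so λ ≡ 5·11 ≡ 9.
  x = λ² - 1 - 1 = 81 - 2 ≡ 10; y = λ·(1 - 10) - 22 ≡ 12. → (10, 12)

(10, 12)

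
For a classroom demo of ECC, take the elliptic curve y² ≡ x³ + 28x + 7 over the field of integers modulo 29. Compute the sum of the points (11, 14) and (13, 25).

(11, 14) + (13, 25). λ = (25 - 14)/(13 - 11) ≡ 11/2 mod 29. 2⁻¹ ≡ 15 (mod 29) since 2·15 = 30 ≡ 1, so λ ≡ 20.
  x = λ² - 11 - 13 = 400 - 24 ≡ 28; y = λ·(11 - 28) - 14 ≡ 23. → (28, 23)

(28, 23)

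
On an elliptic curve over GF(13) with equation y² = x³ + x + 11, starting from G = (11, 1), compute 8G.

Double-and-add on 8 = (1000)₂. Start with G = (11, 1) for the leading 1-bit.
double: tangent at (11, 1): λ = (3·11² + 1)/(2·1) ≡ 0/2. 2⁻¹ ≡ 7 (mod 13) since 2·7 = 14 ≡ 1, so λ ≡ 0·7 ≡ 0.
  x = λ² - 11 - 11 = 0 - 22 ≡ 4; y = λ·(11 - 4) - 1 ≡ 12. → (4, 12)
double: tangent at (4, 12): λ = (3·4² + 1)/(2·12) ≡ 10/11. 11⁻¹ ≡ 6 (mod 13) since 11·6 = 66 ≡ 1, so λ ≡ 10·6 ≡ 8.
  x = λ² - 4 - 4 = 64 - 8 ≡ 4; y = λ·(4 - 4) - 12 ≡ 1. → (4, 1)
double: tangent at (4, 1): λ = (3·4² + 1)/(2·1) ≡ 10/2. 2⁻¹ ≡ 7 (mod 13), so λ ≡ 10·7 ≡ 5.
  x = λ² - 4 - 4 = 25 - 8 ≡ 4; y = λ·(4 - 4) - 1 ≡ 12. → (4, 12)

(4, 12)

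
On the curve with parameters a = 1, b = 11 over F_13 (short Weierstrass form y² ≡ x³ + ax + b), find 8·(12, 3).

O

Write G = (12, 3).
Double-and-add on 8 = (1000)₂. Start with G = (12, 3) for the leading 1-bit.
double: tangent at (12, 3): λ = (3·12² + 1)/(2·3) ≡ 4/6. 6⁻¹ ≡ 11 (mod 13) since 6·11 = 66 ≡ 1, so λ ≡ 4·11 ≡ 5.
  x = λ² - 12 - 12 = 25 - 24 ≡ 1; y = λ·(12 - 1) - 3 ≡ 0. → (1, 0)
double: (1, 0) + (1, 0): same x and y₁ ≡ -y₂, so the sum is 𝒪.
double: 𝒪 + 𝒪 = 𝒪 (identity).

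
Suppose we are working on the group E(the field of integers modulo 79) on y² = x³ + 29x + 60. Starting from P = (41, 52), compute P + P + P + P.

(60, 32)

Repeated addition: build up to 4P.
2P: tangent at (41, 52): λ = (3·41² + 29)/(2·52) ≡ 16/25. 25⁻¹ ≡ 19 (mod 79), so λ ≡ 16·19 ≡ 67.
  x = λ² - 41 - 41 = 4489 - 82 ≡ 62; y = λ·(41 - 62) - 52 ≡ 42. → (62, 42)
3P: (62, 42) + (41, 52). λ = (52 - 42)/(41 - 62) ≡ 10/58 mod 79. 58⁻¹ ≡ 15 (mod 79), so λ ≡ 71.
  x = λ² - 62 - 41 = 5041 - 103 ≡ 40; y = λ·(62 - 40) - 42 ≡ 19. → (40, 19)
4P: (40, 19) + (41, 52). λ = (52 - 19)/(41 - 40) ≡ 33/1 mod 79. 1⁻¹ ≡ 1 (mod 79), so λ ≡ 33.
  x = λ² - 40 - 41 = 1089 - 81 ≡ 60; y = λ·(40 - 60) - 19 ≡ 32. → (60, 32)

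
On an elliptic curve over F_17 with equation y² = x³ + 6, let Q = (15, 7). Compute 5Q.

Repeated addition: build up to 5Q.
2Q: tangent at (15, 7): λ = (3·15² + 0)/(2·7) ≡ 12/14. 14⁻¹ ≡ 11 (mod 17) since 14·11 = 154 ≡ 1, so λ ≡ 12·11 ≡ 13.
  x = λ² - 15 - 15 = 169 - 30 ≡ 3; y = λ·(15 - 3) - 7 ≡ 13. → (3, 13)
3Q: (3, 13) + (15, 7). λ = (7 - 13)/(15 - 3) ≡ 11/12 mod 17. 12⁻¹ ≡ 10 (mod 17) since 12·10 = 120 ≡ 1, so λ ≡ 8.
  x = λ² - 3 - 15 = 64 - 18 ≡ 12; y = λ·(3 - 12) - 13 ≡ 0. → (12, 0)
4Q: (12, 0) + (15, 7). λ = (7 - 0)/(15 - 12) ≡ 7/3 mod 17. 3⁻¹ ≡ 6 (mod 17), so λ ≡ 8.
  x = λ² - 12 - 15 = 64 - 27 ≡ 3; y = λ·(12 - 3) - 0 ≡ 4. → (3, 4)
5Q: (3, 4) + (15, 7). λ = (7 - 4)/(15 - 3) ≡ 3/12 mod 17. 12⁻¹ ≡ 10 (mod 17), so λ ≡ 13.
  x = λ² - 3 - 15 = 169 - 18 ≡ 15; y = λ·(3 - 15) - 4 ≡ 10. → (15, 10)

(15, 10)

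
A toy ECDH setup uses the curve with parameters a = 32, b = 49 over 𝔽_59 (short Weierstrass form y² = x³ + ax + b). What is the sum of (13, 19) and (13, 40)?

The two points share x = 13 and their y-coordinates satisfy 19 + 40 ≡ 0 (mod 59), so they are inverses. Their sum is 𝒪.

O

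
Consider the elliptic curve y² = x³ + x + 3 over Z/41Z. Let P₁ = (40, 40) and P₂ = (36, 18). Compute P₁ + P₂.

(40, 40) + (36, 18). λ = (18 - 40)/(36 - 40) ≡ 19/37 mod 41. 37⁻¹ ≡ 10 (mod 41) since 37·10 = 370 ≡ 1, so λ ≡ 26.
  x = λ² - 40 - 36 = 676 - 76 ≡ 26; y = λ·(40 - 26) - 40 ≡ 37. → (26, 37)

(26, 37)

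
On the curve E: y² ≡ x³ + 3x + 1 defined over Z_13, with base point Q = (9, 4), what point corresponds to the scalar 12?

(12, 7)

Double-and-add on 12 = (1100)₂. Start with Q = (9, 4) for the leading 1-bit.
double: tangent at (9, 4): λ = (3·9² + 3)/(2·4) ≡ 12/8. 8⁻¹ ≡ 5 (mod 13), so λ ≡ 12·5 ≡ 8.
  x = λ² - 9 - 9 = 64 - 18 ≡ 7; y = λ·(9 - 7) - 4 ≡ 12. → (7, 12)
add Q: (7, 12) + (9, 4). λ = (4 - 12)/(9 - 7) ≡ 5/2 mod 13. 2⁻¹ ≡ 7 (mod 13) since 2·7 = 14 ≡ 1, so λ ≡ 9.
  x = λ² - 7 - 9 = 81 - 16 ≡ 0; y = λ·(7 - 0) - 12 ≡ 12. → (0, 12)
double: tangent at (0, 12): λ = (3·0² + 3)/(2·12) ≡ 3/11. 11⁻¹ ≡ 6 (mod 13) since 11·6 = 66 ≡ 1, so λ ≡ 3·6 ≡ 5.
  x = λ² - 0 - 0 = 25 - 0 ≡ 12; y = λ·(0 - 12) - 12 ≡ 6. → (12, 6)
double: tangent at (12, 6): λ = (3·12² + 3)/(2·6) ≡ 6/12. 12⁻¹ ≡ 12 (mod 13) since 12·12 = 144 ≡ 1, so λ ≡ 6·12 ≡ 7.
  x = λ² - 12 - 12 = 49 - 24 ≡ 12; y = λ·(12 - 12) - 6 ≡ 7. → (12, 7)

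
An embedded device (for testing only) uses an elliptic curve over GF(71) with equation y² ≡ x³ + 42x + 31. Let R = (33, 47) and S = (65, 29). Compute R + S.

(69, 62)

(33, 47) + (65, 29). λ = (29 - 47)/(65 - 33) ≡ 53/32 mod 71. 32⁻¹ ≡ 20 (mod 71), so λ ≡ 66.
  x = λ² - 33 - 65 = 4356 - 98 ≡ 69; y = λ·(33 - 69) - 47 ≡ 62. → (69, 62)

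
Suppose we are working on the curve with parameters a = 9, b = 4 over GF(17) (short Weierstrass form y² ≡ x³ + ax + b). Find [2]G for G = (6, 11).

tangent at (6, 11): λ = (3·6² + 9)/(2·11) ≡ 15/5. 5⁻¹ ≡ 7 (mod 17), so λ ≡ 15·7 ≡ 3.
  x = λ² - 6 - 6 = 9 - 12 ≡ 14; y = λ·(6 - 14) - 11 ≡ 16. → (14, 16)

(14, 16)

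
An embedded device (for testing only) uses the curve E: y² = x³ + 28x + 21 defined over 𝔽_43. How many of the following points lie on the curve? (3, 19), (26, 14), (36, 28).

(3, 19): 19² ≡ 17, rhs ≡ 3 → off.
(26, 14): 14² ≡ 24, rhs ≡ 7 → off.
(36, 28): 28² ≡ 10, rhs ≡ 41 → off.

0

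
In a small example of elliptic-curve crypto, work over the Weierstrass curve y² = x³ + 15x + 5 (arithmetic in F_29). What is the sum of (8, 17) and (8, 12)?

O

The two points share x = 8 and their y-coordinates satisfy 17 + 12 ≡ 0 (mod 29), so they are inverses. Their sum is O.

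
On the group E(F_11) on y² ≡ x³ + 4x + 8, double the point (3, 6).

tangent at (3, 6): λ = (3·3² + 4)/(2·6) ≡ 9/1. 1⁻¹ ≡ 1 (mod 11) since 1·1 = 1 ≡ 1, so λ ≡ 9·1 ≡ 9.
  x = λ² - 3 - 3 = 81 - 6 ≡ 9; y = λ·(3 - 9) - 6 ≡ 6. → (9, 6)

(9, 6)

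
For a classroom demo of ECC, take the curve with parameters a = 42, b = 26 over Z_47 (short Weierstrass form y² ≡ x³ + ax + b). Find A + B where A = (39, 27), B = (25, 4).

(8, 34)

(39, 27) + (25, 4). λ = (4 - 27)/(25 - 39) ≡ 24/33 mod 47. 33⁻¹ ≡ 10 (mod 47), so λ ≡ 5.
  x = λ² - 39 - 25 = 25 - 64 ≡ 8; y = λ·(39 - 8) - 27 ≡ 34. → (8, 34)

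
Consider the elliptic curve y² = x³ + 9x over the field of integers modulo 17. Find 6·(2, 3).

(13, 6)

Write P = (2, 3).
Double-and-add on 6 = (110)₂. Start with P = (2, 3) for the leading 1-bit.
double: tangent at (2, 3): λ = (3·2² + 9)/(2·3) ≡ 4/6. 6⁻¹ ≡ 3 (mod 17), so λ ≡ 4·3 ≡ 12.
  x = λ² - 2 - 2 = 144 - 4 ≡ 4; y = λ·(2 - 4) - 3 ≡ 7. → (4, 7)
add P: (4, 7) + (2, 3). λ = (3 - 7)/(2 - 4) ≡ 13/15 mod 17. 15⁻¹ ≡ 8 (mod 17), so λ ≡ 2.
  x = λ² - 4 - 2 = 4 - 6 ≡ 15; y = λ·(4 - 15) - 7 ≡ 5. → (15, 5)
double: tangent at (15, 5): λ = (3·15² + 9)/(2·5) ≡ 4/10. 10⁻¹ ≡ 12 (mod 17), so λ ≡ 4·12 ≡ 14.
  x = λ² - 15 - 15 = 196 - 30 ≡ 13; y = λ·(15 - 13) - 5 ≡ 6. → (13, 6)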